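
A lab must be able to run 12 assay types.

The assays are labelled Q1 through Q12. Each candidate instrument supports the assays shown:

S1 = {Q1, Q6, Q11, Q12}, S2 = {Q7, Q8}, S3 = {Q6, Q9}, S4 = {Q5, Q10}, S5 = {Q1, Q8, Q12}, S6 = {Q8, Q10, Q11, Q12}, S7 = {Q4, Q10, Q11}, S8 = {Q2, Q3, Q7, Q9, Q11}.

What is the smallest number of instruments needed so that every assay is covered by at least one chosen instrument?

Take {S3, S4, S5, S7, S8}. Their union is {Q1, Q2, Q3, Q4, Q5, Q6, Q7, Q8, Q9, Q10, Q11, Q12}, which is all 12 assays.
No 4 of the 8 instruments cover everything (all 70 combinations miss at least one assay), so 5 is optimal.

5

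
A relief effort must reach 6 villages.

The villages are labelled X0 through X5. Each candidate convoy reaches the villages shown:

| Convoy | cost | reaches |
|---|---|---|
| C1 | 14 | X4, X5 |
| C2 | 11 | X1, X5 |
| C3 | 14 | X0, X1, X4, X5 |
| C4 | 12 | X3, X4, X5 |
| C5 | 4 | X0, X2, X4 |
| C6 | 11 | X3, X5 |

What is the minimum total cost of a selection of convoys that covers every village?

26

C2, C5, C6 together cover every village (C2 ∪ C5 ∪ C6 = {X0, X1, X2, X3, X4, X5}); total cost 11 + 4 + 11 = 26.
No covering selection has total cost below 26.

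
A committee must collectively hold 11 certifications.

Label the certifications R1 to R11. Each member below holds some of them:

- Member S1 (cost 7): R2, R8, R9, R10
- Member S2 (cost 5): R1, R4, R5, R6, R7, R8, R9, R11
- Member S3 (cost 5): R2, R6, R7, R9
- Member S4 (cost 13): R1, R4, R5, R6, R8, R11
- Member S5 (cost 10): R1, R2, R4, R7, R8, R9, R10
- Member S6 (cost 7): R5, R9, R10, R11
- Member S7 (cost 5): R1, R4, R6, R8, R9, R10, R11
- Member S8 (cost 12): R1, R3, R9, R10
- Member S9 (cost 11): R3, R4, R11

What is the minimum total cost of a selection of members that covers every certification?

22

S2, S3, S8 together cover every certification (S2 ∪ S3 ∪ S8 = {R1, R2, R3, R4, R5, R6, R7, R8, R9, R10, R11}); total cost 5 + 5 + 12 = 22.
The greedy pick S2, S1, S9 costs 23; no covering selection beats 22.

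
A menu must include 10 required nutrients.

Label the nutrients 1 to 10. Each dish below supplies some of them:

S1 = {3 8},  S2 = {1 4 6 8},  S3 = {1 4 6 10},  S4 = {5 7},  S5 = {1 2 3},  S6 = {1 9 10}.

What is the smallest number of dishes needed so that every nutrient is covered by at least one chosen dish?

4

Take {S2, S4, S5, S6}. Their union is {1, 2, 3, 4, 5, 6, 7, 8, 9, 10}, which is all 10 nutrients.
Only S5 contains 2, so S5 is forced; the remaining 7 nutrients need at least 3 more dishes (each remaining dish adds at most 3) — so at least 4 dishes are needed, and 4 is optimal.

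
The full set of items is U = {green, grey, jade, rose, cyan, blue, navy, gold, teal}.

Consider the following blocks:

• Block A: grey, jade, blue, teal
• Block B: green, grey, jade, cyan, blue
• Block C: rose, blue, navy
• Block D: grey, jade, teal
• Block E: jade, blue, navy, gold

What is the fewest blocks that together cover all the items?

A, B, C, and E cover everything between them: the union {green, grey, jade, rose, cyan, blue, navy, gold, teal} is all of U.
No 3 of the 5 blocks cover everything (all 10 combinations miss at least one item), so 4 is optimal.

4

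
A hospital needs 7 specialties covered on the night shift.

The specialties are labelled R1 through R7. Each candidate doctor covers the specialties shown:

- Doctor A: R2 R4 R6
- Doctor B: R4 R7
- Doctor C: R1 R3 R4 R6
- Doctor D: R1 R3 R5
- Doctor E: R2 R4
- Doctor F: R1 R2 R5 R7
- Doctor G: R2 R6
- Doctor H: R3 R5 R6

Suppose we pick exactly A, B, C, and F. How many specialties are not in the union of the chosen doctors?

0

Union of A, B, C, F = {R1, R2, R3, R4, R5, R6, R7} — that's every specialty, so 0 are uncovered.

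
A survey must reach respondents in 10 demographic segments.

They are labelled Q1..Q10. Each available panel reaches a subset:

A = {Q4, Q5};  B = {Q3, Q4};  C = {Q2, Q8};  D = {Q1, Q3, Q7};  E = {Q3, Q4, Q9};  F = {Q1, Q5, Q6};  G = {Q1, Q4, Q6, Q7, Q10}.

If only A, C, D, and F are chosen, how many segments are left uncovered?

Union of A, C, D, F = {Q1, Q2, Q3, Q4, Q5, Q6, Q7, Q8}.
Not covered: Q9, Q10 — 2 segments.

2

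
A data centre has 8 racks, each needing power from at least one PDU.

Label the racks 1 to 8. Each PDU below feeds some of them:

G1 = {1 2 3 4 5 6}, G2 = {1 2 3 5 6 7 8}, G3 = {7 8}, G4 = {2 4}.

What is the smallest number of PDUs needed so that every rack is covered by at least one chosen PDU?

G1 and G2 together: G1 ∪ G2 = {1, 2, 3, 4, 5, 6, 7, 8} — every rack is covered.
No single PDU has all 8 racks (the largest, G2, has 7), so 2 is optimal.

2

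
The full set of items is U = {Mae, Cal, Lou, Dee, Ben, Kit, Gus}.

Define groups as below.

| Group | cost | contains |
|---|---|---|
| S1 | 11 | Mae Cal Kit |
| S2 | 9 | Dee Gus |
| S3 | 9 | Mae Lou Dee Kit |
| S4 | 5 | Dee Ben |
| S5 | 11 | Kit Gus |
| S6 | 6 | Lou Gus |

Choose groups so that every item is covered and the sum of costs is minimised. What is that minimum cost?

S1, S4, S6 together cover every item (S1 ∪ S4 ∪ S6 = {Mae, Cal, Lou, Dee, Ben, Kit, Gus}); total cost 11 + 5 + 6 = 22.
The greedy pick S3, S4, S6, S1 costs 31; no covering selection beats 22.

22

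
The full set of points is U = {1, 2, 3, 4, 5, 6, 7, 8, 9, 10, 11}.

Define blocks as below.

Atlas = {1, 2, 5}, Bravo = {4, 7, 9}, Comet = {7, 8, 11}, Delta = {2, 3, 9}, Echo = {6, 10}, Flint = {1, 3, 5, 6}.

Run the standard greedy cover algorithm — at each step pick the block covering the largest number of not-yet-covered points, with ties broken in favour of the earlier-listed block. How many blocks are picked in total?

Greedy: pick Flint (covers 4 new) → pick Bravo (covers 3 new) → pick Comet (covers 2 new) → pick Atlas (covers 1 new) → pick Echo (covers 1 new). Total picks: 5.

5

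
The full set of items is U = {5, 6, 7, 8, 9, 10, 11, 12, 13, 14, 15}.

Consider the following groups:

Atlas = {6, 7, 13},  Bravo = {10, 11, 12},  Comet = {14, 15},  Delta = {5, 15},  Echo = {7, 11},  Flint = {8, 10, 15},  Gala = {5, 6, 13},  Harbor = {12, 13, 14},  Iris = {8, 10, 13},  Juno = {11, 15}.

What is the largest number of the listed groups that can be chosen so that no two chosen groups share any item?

Atlas, Bravo, Delta are pairwise disjoint (Atlas={6,7,13}; Bravo={10,11,12}; Delta={5,15}).
Every remaining group overlaps one of these, and no 4 of the listed groups are pairwise disjoint, so 3 is the maximum.

3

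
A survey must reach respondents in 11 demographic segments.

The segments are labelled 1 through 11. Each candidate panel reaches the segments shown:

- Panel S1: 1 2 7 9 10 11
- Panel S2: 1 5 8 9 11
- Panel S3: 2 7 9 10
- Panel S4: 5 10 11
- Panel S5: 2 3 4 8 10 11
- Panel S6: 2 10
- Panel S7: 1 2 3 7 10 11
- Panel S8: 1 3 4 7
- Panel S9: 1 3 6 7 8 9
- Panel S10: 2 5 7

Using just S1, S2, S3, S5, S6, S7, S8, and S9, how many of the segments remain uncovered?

Union of S1, S2, S3, S5, S6, S7, S8, S9 = {1, 2, 3, 4, 5, 6, 7, 8, 9, 10, 11} — that's every segment, so 0 are uncovered.

0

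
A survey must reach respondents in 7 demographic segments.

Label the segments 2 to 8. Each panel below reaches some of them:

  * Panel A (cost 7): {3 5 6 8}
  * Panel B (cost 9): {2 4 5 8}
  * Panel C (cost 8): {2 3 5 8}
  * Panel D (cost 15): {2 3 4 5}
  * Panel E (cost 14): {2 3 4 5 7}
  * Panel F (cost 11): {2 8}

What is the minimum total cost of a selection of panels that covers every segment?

21

A, E together cover every segment (A ∪ E = {2, 3, 4, 5, 6, 7, 8}); total cost 7 + 14 = 21.
The greedy pick A, B, E costs 30; no covering selection beats 21.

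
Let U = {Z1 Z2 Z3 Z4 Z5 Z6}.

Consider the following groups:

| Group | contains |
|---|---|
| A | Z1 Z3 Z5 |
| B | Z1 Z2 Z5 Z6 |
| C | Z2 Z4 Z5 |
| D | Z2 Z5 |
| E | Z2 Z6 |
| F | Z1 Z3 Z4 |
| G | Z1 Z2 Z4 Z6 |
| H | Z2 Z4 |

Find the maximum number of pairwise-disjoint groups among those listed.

A, H are pairwise disjoint (A={Z1,Z3,Z5}; H={Z2,Z4}).
Every remaining group overlaps one of these, and no 3 of the listed groups are pairwise disjoint, so 2 is the maximum.

2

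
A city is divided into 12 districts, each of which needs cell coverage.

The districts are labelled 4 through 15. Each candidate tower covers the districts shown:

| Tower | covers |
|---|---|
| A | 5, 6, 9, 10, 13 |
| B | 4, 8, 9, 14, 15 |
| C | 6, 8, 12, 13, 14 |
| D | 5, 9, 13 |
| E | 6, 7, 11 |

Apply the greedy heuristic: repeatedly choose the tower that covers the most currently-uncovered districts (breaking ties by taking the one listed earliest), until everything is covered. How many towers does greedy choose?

4

Greedy: pick A (covers 5 new) → pick B (covers 4 new) → pick E (covers 2 new) → pick C (covers 1 new). Total picks: 4.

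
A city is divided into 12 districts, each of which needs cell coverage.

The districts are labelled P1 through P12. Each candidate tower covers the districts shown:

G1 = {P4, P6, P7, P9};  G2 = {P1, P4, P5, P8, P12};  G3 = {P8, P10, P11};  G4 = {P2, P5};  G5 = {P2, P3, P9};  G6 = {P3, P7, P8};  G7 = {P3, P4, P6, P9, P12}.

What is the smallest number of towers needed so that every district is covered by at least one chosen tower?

4

Take {G1, G2, G3, G5}. Their union is {P1, P2, P3, P4, P5, P6, P7, P8, P9, P10, P11, P12}, which is all 12 districts.
Only G2 contains P1, so G2 is forced; the remaining 7 districts need at least 3 more towers (each remaining tower adds at most 3) — so at least 4 towers are needed, and 4 is optimal.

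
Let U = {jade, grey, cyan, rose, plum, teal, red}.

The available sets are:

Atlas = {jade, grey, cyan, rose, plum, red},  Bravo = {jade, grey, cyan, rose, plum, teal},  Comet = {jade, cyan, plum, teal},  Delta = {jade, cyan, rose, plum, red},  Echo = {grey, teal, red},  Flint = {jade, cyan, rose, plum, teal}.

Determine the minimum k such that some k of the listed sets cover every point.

Take {Bravo, Echo}. Their union is {jade, grey, cyan, rose, plum, teal, red}, which is all 7 points.
No single set has all 7 points (the largest, Atlas, has 6), so 2 is optimal.

2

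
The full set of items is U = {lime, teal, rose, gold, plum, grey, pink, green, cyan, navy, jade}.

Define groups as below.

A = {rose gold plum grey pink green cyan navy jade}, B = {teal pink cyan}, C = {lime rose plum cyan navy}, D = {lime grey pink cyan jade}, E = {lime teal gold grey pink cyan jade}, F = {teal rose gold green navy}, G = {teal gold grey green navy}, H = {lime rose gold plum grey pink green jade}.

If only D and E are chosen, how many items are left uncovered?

4

Union of D, E = {lime, teal, gold, grey, pink, cyan, jade}.
Not covered: rose, plum, green, navy — 4 items.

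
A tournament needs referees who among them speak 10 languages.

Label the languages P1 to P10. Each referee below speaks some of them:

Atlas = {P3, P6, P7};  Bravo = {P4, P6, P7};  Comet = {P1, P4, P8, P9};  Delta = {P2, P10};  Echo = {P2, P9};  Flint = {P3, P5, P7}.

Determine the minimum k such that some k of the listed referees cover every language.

Bravo and Comet and Delta and Flint together: Bravo ∪ Comet ∪ Delta ∪ Flint = {P1, P2, P3, P4, P5, P6, P7, P8, P9, P10} — every language is covered.
No 3 of the 6 referees cover everything (all 20 combinations miss at least one language), so 4 is optimal.

4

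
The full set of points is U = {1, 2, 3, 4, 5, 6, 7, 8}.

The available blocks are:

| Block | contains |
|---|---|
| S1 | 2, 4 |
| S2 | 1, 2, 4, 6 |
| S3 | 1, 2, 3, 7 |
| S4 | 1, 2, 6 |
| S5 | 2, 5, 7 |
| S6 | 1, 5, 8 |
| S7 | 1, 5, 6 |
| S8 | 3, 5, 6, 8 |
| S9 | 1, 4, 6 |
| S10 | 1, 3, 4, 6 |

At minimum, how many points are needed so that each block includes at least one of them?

3

Take H = {1, 2, 8}. Each listed block contains at least one of these, so H is a hitting set of size 3.
No choice of 2 points meets every block, so 3 is the minimum.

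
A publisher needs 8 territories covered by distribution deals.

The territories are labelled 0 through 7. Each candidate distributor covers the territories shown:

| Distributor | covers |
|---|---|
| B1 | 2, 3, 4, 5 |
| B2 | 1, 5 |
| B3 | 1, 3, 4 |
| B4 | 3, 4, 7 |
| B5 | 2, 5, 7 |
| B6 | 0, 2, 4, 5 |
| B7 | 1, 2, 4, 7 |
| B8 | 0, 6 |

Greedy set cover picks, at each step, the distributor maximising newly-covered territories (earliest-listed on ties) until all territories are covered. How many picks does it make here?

3

Greedy: pick B1 (covers 4 new) → pick B7 (covers 2 new) → pick B8 (covers 2 new). Total picks: 3.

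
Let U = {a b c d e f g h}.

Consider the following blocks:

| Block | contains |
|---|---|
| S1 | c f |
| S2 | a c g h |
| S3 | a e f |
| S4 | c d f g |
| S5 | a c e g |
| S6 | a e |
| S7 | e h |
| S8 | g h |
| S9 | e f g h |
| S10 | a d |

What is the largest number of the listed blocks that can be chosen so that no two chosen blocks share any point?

S1, S8, S10 are pairwise disjoint (S1={c,f}; S8={g,h}; S10={a,d}).
Every remaining block overlaps one of these, and no 4 of the listed blocks are pairwise disjoint, so 3 is the maximum.

3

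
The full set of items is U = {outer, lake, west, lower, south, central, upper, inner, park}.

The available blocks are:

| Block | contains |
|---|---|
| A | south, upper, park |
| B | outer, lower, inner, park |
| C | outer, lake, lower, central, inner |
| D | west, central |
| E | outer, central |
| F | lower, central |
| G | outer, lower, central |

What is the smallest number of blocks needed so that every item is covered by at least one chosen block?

A and C and D together: A ∪ C ∪ D = {outer, lake, west, lower, south, central, upper, inner, park} — every item is covered.
Only C contains lake, so C is forced; the remaining 4 items need at least 2 more blocks (each remaining block adds at most 3) — so at least 3 blocks are needed, and 3 is optimal.

3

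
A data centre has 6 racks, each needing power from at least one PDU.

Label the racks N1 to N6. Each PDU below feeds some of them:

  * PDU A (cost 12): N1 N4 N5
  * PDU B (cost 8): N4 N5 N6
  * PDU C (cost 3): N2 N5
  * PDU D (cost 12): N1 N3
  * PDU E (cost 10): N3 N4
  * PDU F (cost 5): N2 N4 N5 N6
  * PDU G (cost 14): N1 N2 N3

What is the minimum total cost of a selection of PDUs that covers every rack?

17

D, F together cover every rack (D ∪ F = {N1, N2, N3, N4, N5, N6}); total cost 12 + 5 = 17.
No covering selection has total cost below 17.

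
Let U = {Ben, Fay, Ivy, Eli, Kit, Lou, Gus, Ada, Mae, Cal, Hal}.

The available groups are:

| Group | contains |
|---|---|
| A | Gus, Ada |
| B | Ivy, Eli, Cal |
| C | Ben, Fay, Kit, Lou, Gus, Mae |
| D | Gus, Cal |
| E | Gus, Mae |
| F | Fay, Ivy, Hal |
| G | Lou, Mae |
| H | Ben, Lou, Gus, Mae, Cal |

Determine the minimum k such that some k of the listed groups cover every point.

Take {A, B, C, F}. Their union is {Ben, Fay, Ivy, Eli, Kit, Lou, Gus, Ada, Mae, Cal, Hal}, which is all 11 points.
No 3 of the 8 groups cover everything (all 56 combinations miss at least one point), so 4 is optimal.

4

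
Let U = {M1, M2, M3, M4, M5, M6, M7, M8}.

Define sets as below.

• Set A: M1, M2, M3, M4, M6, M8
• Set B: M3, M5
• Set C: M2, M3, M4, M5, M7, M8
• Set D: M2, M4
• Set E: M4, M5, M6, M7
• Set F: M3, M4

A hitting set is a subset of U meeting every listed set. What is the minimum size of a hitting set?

2

H = {M3, M4} meets every set (each contains at least one member of H), and |H| = 2.
The sets B, D are pairwise disjoint, so any hitting set needs a separate element for each — at least 2. Hence 2 is optimal.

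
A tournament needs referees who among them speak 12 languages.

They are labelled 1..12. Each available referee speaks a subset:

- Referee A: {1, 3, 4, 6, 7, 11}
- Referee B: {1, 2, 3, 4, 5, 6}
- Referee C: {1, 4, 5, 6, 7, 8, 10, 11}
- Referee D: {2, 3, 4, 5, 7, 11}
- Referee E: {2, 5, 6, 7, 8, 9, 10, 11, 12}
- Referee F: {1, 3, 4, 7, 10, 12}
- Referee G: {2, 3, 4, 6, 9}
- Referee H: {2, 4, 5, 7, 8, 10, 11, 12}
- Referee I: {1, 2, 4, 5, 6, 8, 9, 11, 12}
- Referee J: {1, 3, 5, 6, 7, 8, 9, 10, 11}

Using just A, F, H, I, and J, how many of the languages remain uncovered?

0

Union of A, F, H, I, J = {1, 2, 3, 4, 5, 6, 7, 8, 9, 10, 11, 12} — that's every language, so 0 are uncovered.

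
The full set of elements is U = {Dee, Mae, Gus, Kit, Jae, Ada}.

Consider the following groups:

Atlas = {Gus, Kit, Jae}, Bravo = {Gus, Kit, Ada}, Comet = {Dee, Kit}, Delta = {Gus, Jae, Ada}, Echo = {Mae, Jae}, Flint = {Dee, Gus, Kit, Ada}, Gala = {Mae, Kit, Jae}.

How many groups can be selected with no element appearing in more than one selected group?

Comet, Echo are pairwise disjoint (Comet={Dee,Kit}; Echo={Mae,Jae}).
Every remaining group overlaps one of these, and no 3 of the listed groups are pairwise disjoint, so 2 is the maximum.

2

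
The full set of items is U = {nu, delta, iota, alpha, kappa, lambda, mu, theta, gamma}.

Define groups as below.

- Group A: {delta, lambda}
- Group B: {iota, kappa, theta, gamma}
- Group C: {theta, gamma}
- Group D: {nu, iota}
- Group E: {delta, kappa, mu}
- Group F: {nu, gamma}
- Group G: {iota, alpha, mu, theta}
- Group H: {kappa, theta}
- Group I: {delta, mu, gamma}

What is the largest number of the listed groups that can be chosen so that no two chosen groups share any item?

A, F, G are pairwise disjoint (A={delta,lambda}; F={nu,gamma}; G={iota,alpha,mu,theta}).
Every remaining group overlaps one of these, and no 4 of the listed groups are pairwise disjoint, so 3 is the maximum.

3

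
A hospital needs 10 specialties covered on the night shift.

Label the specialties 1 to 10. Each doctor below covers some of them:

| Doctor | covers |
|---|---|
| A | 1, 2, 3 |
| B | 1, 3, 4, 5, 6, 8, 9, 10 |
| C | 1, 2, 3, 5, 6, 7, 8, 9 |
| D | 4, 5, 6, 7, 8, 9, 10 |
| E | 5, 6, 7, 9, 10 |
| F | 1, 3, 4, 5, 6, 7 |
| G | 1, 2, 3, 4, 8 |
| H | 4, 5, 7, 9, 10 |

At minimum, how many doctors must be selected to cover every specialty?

2

Take {B, C}. Their union is {1, 2, 3, 4, 5, 6, 7, 8, 9, 10}, which is all 10 specialties.
No single doctor has all 10 specialties (the largest, B, has 8), so 2 is optimal.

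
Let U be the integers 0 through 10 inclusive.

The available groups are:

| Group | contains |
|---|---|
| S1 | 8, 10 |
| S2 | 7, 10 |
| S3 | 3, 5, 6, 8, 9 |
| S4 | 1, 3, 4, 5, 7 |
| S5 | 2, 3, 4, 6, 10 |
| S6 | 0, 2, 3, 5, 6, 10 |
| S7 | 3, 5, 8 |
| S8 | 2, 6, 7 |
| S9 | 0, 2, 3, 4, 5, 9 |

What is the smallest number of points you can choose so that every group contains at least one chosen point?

The 3 points {2, 3, 10} hit every group.
No choice of 2 points meets every group, so 3 is the minimum.

3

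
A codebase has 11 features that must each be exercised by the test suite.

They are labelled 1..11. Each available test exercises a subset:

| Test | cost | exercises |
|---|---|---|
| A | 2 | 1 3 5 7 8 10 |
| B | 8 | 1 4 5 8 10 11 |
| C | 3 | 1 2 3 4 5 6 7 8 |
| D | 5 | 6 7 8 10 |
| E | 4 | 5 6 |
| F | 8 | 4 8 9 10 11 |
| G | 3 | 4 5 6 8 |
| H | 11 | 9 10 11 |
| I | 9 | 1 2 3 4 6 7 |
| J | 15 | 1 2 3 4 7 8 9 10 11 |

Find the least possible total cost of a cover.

11

C, F together cover every feature (C ∪ F = {1, 2, 3, 4, 5, 6, 7, 8, 9, 10, 11}); total cost 3 + 8 = 11.
The greedy pick A, C, F costs 13; no covering selection beats 11.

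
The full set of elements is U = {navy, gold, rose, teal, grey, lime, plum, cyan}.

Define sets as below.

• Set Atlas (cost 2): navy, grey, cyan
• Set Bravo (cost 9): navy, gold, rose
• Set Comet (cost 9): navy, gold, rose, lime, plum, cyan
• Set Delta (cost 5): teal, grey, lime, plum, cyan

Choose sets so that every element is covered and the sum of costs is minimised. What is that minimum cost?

Comet, Delta together cover every element (Comet ∪ Delta = {navy, gold, rose, teal, grey, lime, plum, cyan}); total cost 9 + 5 = 14.
The greedy pick Atlas, Delta, Bravo costs 16; no covering selection beats 14.

14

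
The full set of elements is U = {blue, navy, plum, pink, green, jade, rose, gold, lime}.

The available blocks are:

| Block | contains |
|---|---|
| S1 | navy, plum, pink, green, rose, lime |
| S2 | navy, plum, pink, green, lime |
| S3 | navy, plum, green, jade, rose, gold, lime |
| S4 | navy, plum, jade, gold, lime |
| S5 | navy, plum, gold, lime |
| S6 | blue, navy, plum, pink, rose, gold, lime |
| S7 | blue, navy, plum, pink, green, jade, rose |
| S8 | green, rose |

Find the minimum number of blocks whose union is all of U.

2

Take {S3, S6}. Their union is {blue, navy, plum, pink, green, jade, rose, gold, lime}, which is all 9 elements.
No single block has all 9 elements (the largest, S3, has 7), so 2 is optimal.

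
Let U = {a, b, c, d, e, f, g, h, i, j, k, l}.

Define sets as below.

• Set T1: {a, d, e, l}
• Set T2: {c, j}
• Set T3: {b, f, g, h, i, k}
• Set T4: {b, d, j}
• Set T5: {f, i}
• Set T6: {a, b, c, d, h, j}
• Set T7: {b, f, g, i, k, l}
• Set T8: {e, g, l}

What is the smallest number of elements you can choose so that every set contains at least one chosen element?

3

The 3 elements {i, j, l} hit every set.
The sets T1, T2, T3 are pairwise disjoint, so any hitting set needs a separate element for each — at least 3. Hence 3 is optimal.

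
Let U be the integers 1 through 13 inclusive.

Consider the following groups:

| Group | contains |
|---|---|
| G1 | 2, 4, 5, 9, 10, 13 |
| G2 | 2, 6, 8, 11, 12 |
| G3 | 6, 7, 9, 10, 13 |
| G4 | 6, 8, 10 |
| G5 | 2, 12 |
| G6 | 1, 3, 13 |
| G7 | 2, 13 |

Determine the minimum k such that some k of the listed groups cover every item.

4

G1 and G2 and G3 and G6 together: G1 ∪ G2 ∪ G3 ∪ G6 = {1, 2, 3, 4, 5, 6, 7, 8, 9, 10, 11, 12, 13} — every item is covered.
No 3 of the 7 groups cover everything (all 35 combinations miss at least one item), so 4 is optimal.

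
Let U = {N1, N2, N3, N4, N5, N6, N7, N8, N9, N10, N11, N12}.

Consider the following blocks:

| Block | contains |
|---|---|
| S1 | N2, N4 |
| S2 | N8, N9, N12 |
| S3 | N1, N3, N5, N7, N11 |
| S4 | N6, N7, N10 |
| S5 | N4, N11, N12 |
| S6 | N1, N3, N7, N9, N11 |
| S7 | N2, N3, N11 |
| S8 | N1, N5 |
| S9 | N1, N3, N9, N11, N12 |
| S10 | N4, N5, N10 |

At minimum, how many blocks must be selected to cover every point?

S1, S2, S3, and S4 cover everything between them: the union {N1, N2, N3, N4, N5, N6, N7, N8, N9, N10, N11, N12} is all of U.
No 3 of the 10 blocks cover everything (all 120 combinations miss at least one point), so 4 is optimal.

4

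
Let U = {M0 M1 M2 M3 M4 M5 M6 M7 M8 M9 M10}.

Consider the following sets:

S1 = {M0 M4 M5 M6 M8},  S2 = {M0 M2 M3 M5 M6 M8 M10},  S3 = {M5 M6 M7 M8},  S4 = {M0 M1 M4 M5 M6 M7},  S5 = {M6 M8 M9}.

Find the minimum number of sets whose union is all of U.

3

Take {S2, S4, S5}. Their union is {M0, M1, M2, M3, M4, M5, M6, M7, M8, M9, M10}, which is all 11 points.
Only S4 contains M1, so S4 is forced; the remaining 5 points need at least 2 more sets (each remaining set adds at most 4) — so at least 3 sets are needed, and 3 is optimal.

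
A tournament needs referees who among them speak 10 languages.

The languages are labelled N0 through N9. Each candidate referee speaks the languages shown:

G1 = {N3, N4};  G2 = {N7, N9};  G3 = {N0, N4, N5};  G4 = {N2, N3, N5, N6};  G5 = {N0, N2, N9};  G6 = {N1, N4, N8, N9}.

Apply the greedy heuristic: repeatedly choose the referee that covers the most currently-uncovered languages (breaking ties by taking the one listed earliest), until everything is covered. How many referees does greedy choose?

Greedy: pick G4 (covers 4 new) → pick G6 (covers 4 new) → pick G2 (covers 1 new) → pick G3 (covers 1 new). Total picks: 4.

4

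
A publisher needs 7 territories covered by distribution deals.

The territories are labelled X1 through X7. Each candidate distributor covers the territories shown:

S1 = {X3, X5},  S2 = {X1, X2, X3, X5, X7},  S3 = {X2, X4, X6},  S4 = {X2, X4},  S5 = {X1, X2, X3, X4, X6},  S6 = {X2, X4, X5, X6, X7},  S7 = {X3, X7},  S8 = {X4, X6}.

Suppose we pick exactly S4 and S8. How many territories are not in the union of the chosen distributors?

4

Union of S4, S8 = {X2, X4, X6}.
Not covered: X1, X3, X5, X7 — 4 territories.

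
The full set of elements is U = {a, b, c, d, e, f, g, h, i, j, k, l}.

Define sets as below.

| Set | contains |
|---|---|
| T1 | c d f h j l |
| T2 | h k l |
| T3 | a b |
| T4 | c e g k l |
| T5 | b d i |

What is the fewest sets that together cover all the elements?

T1 and T3 and T4 and T5 together: T1 ∪ T3 ∪ T4 ∪ T5 = {a, b, c, d, e, f, g, h, i, j, k, l} — every element is covered.
No 3 of the 5 sets cover everything (all 10 combinations miss at least one element), so 4 is optimal.

4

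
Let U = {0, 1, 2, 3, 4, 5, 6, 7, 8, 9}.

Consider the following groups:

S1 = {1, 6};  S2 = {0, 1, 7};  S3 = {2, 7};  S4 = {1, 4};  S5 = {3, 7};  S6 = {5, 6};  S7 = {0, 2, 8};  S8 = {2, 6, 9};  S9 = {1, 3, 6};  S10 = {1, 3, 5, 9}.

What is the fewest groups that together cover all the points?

Take {S3, S4, S6, S7, S10}. Their union is {0, 1, 2, 3, 4, 5, 6, 7, 8, 9}, which is all 10 points.
No 4 of the 10 groups cover everything (all 210 combinations miss at least one point), so 5 is optimal.

5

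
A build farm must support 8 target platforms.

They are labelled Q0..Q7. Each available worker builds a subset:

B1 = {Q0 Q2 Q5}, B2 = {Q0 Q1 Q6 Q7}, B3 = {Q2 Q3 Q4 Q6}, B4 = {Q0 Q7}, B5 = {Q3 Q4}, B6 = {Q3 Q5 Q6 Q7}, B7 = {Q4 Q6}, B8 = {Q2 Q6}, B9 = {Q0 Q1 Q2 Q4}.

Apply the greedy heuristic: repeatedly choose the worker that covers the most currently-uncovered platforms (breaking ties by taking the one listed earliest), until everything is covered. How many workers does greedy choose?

Greedy: pick B2 (covers 4 new) → pick B3 (covers 3 new) → pick B1 (covers 1 new). Total picks: 3.
(The true minimum cover uses only 2 workers, so greedy is not optimal here.)

3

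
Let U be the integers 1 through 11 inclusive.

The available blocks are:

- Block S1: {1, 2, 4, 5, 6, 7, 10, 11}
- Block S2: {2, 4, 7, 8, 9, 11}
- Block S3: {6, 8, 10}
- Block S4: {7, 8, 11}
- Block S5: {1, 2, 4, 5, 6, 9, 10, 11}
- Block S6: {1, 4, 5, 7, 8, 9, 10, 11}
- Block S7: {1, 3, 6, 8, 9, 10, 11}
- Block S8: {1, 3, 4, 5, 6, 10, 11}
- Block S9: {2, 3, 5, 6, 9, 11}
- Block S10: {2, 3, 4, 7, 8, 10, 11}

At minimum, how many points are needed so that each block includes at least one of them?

2

Take H = {5, 8}. Each listed block contains at least one of these, so H is a hitting set of size 2.
No single point lies in every block, so at least 2 are needed and 2 is optimal.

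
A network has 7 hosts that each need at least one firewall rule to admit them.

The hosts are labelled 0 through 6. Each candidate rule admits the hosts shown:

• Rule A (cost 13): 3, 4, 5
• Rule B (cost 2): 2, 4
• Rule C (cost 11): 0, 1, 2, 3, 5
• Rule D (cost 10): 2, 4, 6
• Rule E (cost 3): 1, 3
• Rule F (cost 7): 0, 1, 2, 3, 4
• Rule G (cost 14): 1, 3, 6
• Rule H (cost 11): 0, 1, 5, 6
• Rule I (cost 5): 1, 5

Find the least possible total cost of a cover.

B, E, H together cover every host (B ∪ E ∪ H = {0, 1, 2, 3, 4, 5, 6}); total cost 2 + 3 + 11 = 16.
No covering selection has total cost below 16.

16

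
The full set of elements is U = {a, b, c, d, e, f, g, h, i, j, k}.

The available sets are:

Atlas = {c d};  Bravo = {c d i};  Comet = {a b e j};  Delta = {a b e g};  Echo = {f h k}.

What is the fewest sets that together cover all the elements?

4

Bravo and Comet and Delta and Echo together: Bravo ∪ Comet ∪ Delta ∪ Echo = {a, b, c, d, e, f, g, h, i, j, k} — every element is covered.
Only Delta contains g, so Delta is forced; the remaining 7 elements need at least 3 more sets (each remaining set adds at most 3) — so at least 4 sets are needed, and 4 is optimal.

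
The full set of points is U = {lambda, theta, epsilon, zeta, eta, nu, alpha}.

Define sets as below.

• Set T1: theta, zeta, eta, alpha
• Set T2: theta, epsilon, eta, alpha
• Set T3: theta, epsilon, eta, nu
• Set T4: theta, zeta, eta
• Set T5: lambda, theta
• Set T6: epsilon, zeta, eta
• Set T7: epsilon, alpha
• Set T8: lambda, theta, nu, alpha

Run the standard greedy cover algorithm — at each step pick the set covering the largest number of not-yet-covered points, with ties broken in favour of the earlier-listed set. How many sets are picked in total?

Greedy: pick T1 (covers 4 new) → pick T3 (covers 2 new) → pick T5 (covers 1 new). Total picks: 3.
(The true minimum cover uses only 2 sets, so greedy is not optimal here.)

3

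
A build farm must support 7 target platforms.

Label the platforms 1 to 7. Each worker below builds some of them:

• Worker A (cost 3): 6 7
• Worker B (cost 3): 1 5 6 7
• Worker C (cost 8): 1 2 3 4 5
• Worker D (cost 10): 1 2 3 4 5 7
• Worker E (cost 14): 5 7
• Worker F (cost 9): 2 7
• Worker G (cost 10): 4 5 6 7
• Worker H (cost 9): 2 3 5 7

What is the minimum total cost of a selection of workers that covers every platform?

11

A, C together cover every platform (A ∪ C = {1, 2, 3, 4, 5, 6, 7}); total cost 3 + 8 = 11.
No covering selection has total cost below 11.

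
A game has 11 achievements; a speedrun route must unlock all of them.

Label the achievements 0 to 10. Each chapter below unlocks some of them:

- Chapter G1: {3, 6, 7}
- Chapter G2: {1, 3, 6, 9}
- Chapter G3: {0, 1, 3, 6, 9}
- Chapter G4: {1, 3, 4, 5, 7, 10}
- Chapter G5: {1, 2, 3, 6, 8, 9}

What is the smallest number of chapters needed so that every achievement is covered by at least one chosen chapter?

3

G3 and G4 and G5 together: G3 ∪ G4 ∪ G5 = {0, 1, 2, 3, 4, 5, 6, 7, 8, 9, 10} — every achievement is covered.
Only G3 contains 0, so G3 is forced; the remaining 6 achievements need at least 2 more chapters (each remaining chapter adds at most 4) — so at least 3 chapters are needed, and 3 is optimal.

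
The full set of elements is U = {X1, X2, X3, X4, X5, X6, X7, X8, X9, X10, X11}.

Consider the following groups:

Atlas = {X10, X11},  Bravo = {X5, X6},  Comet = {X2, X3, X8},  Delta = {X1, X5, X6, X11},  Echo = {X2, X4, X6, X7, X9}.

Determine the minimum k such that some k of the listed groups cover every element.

Atlas and Comet and Delta and Echo together: Atlas ∪ Comet ∪ Delta ∪ Echo = {X1, X2, X3, X4, X5, X6, X7, X8, X9, X10, X11} — every element is covered.
No 3 of the 5 groups cover everything (all 10 combinations miss at least one element), so 4 is optimal.

4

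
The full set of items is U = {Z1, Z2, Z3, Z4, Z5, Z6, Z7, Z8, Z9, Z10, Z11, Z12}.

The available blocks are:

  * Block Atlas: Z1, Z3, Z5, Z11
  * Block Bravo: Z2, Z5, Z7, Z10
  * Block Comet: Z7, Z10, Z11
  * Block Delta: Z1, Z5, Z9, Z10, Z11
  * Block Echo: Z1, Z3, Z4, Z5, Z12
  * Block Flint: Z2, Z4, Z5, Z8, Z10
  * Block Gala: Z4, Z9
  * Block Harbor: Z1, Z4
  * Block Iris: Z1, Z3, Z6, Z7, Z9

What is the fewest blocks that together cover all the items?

4

Take {Atlas, Echo, Flint, Iris}. Their union is {Z1, Z2, Z3, Z4, Z5, Z6, Z7, Z8, Z9, Z10, Z11, Z12}, which is all 12 items.
Only Echo contains Z12, so Echo is forced; the remaining 7 items need at least 3 more blocks (each remaining block adds at most 3) — so at least 4 blocks are needed, and 4 is optimal.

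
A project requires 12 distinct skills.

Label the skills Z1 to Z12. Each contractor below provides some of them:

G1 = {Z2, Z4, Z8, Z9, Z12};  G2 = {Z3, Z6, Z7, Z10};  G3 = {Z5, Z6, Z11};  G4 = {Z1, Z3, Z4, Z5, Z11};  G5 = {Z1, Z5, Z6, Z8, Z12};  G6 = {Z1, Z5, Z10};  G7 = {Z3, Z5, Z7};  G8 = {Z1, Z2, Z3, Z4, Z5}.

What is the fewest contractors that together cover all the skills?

3

G1 and G2 and G4 together: G1 ∪ G2 ∪ G4 = {Z1, Z2, Z3, Z4, Z5, Z6, Z7, Z8, Z9, Z10, Z11, Z12} — every skill is covered.
Each contractor has at most 5 skills, and 2·5 = 10 < 12 — so at least 3 contractors are needed, and 3 is optimal.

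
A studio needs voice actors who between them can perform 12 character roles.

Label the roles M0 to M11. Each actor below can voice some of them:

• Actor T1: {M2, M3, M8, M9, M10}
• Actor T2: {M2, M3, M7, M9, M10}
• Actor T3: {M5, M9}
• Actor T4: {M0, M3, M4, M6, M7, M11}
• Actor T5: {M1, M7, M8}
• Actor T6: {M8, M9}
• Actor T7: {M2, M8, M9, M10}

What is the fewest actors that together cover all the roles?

4

T2 and T3 and T4 and T5 together: T2 ∪ T3 ∪ T4 ∪ T5 = {M0, M1, M2, M3, M4, M5, M6, M7, M8, M9, M10, M11} — every role is covered.
No 3 of the 7 actors cover everything (all 35 combinations miss at least one role), so 4 is optimal.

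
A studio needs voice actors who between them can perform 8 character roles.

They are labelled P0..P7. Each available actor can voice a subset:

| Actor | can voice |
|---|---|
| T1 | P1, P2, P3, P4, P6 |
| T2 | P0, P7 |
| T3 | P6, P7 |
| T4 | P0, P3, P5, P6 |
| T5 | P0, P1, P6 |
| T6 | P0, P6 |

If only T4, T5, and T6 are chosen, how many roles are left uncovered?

Union of T4, T5, T6 = {P0, P1, P3, P5, P6}.
Not covered: P2, P4, P7 — 3 roles.

3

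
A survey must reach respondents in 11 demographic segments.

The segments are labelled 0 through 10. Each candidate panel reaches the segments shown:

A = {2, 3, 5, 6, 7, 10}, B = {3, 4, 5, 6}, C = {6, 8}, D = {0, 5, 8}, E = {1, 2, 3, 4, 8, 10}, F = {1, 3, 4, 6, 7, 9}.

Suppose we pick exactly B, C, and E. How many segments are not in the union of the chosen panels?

3

Union of B, C, E = {1, 2, 3, 4, 5, 6, 8, 10}.
Not covered: 0, 7, 9 — 3 segments.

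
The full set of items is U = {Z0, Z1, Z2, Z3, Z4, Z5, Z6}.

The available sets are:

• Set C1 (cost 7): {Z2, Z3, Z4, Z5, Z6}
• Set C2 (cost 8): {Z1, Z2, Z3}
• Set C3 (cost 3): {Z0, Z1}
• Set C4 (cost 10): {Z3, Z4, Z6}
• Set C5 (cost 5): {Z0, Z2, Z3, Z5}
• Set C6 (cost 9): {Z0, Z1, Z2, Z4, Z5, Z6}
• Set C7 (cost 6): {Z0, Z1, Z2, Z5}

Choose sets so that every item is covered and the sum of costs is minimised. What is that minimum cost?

10

C1, C3 together cover every item (C1 ∪ C3 = {Z0, Z1, Z2, Z3, Z4, Z5, Z6}); total cost 7 + 3 = 10.
The greedy pick C5, C3, C1 costs 15; no covering selection beats 10.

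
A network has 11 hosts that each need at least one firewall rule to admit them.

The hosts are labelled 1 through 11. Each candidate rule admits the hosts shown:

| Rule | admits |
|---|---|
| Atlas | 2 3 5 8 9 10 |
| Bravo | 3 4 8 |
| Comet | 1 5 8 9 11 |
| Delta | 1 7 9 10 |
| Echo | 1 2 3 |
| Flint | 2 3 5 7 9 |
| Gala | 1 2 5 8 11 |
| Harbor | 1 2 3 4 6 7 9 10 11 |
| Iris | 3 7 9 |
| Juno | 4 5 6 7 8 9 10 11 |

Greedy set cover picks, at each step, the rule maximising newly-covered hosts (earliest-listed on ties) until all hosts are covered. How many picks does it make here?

2

Greedy: pick Harbor (covers 9 new) → pick Atlas (covers 2 new). Total picks: 2.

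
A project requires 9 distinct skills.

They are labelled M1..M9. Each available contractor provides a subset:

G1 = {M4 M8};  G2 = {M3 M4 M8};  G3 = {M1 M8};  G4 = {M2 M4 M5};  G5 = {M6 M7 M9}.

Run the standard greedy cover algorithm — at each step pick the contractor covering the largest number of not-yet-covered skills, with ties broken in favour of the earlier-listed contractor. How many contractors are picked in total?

4

Greedy: pick G2 (covers 3 new) → pick G5 (covers 3 new) → pick G4 (covers 2 new) → pick G3 (covers 1 new). Total picks: 4.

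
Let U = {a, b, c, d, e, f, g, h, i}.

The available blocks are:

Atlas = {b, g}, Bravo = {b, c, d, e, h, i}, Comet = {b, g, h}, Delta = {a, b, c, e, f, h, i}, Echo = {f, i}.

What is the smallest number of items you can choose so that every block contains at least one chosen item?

T = {b, f} meets every block (each contains at least one member of T), and |T| = 2.
The blocks Atlas, Echo are pairwise disjoint, so any hitting set needs a separate item for each — at least 2. Hence 2 is optimal.

2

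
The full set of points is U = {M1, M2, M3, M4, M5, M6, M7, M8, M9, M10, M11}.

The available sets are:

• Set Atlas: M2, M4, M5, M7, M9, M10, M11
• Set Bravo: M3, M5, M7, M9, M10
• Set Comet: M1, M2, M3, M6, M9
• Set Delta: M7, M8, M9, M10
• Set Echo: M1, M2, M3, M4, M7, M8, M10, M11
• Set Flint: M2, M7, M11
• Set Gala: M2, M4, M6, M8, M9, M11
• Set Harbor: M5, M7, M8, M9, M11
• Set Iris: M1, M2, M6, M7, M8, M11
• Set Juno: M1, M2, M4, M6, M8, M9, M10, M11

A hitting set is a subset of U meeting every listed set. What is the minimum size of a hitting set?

The 2 points {M6, M7} hit every set.
No single point lies in every set, so at least 2 are needed and 2 is optimal.

2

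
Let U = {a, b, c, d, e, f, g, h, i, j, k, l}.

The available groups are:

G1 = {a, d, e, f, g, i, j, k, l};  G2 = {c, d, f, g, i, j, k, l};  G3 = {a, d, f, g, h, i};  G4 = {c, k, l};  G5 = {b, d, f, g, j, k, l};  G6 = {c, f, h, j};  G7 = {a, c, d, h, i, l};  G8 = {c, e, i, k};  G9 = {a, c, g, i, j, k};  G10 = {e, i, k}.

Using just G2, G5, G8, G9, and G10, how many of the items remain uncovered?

Union of G2, G5, G8, G9, G10 = {a, b, c, d, e, f, g, i, j, k, l}.
Not covered: h — 1 item.

1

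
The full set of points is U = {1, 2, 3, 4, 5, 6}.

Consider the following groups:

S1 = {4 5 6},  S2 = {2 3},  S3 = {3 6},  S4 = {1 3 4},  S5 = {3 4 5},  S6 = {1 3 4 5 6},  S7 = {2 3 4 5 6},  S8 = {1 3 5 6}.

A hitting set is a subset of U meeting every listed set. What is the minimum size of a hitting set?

The 2 points {3, 6} hit every group.
The groups S1, S2 are pairwise disjoint, so any hitting set needs a separate point for each — at least 2. Hence 2 is optimal.

2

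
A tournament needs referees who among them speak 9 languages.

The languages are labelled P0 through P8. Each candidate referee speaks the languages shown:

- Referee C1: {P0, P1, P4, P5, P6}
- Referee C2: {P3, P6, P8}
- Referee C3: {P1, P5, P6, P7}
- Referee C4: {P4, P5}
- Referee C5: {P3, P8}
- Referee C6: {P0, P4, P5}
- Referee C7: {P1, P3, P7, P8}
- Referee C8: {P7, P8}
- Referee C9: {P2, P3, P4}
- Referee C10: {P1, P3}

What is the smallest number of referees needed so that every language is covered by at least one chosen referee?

3

Take {C1, C8, C9}. Their union is {P0, P1, P2, P3, P4, P5, P6, P7, P8}, which is all 9 languages.
Only C9 contains P2, so C9 is forced; the remaining 6 languages need at least 2 more referees (each remaining referee adds at most 4) — so at least 3 referees are needed, and 3 is optimal.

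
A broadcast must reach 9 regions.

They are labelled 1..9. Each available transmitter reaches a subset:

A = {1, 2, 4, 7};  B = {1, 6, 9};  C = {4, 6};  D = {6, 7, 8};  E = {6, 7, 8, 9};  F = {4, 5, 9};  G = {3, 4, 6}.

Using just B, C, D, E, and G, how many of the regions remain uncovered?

Union of B, C, D, E, G = {1, 3, 4, 6, 7, 8, 9}.
Not covered: 2, 5 — 2 regions.

2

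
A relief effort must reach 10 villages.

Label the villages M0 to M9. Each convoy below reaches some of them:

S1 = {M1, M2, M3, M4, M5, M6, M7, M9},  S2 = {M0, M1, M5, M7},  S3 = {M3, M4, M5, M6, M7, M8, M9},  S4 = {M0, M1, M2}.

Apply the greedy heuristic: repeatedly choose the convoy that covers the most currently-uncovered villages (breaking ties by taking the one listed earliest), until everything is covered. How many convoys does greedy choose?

Greedy: pick S1 (covers 8 new) → pick S2 (covers 1 new) → pick S3 (covers 1 new). Total picks: 3.
(The true minimum cover uses only 2 convoys, so greedy is not optimal here.)

3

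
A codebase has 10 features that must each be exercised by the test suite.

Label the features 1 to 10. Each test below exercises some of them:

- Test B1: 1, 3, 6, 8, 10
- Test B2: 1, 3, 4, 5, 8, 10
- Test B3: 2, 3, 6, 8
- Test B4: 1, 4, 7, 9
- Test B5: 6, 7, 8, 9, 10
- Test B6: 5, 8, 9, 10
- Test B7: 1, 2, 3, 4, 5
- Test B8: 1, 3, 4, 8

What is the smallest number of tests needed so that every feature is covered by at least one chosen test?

2

Take {B5, B7}. Their union is {1, 2, 3, 4, 5, 6, 7, 8, 9, 10}, which is all 10 features.
No single test has all 10 features (the largest, B2, has 6), so 2 is optimal.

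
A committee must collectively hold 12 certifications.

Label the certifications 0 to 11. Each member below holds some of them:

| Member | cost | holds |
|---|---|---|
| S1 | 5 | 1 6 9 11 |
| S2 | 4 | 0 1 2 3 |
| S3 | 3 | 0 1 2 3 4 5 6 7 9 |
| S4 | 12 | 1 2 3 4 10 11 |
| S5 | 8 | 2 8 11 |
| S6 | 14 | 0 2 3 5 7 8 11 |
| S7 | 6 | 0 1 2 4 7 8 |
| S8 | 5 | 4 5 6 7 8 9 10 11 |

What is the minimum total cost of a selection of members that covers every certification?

8

S3, S8 together cover every certification (S3 ∪ S8 = {0, 1, 2, 3, 4, 5, 6, 7, 8, 9, 10, 11}); total cost 3 + 5 = 8.
No covering selection has total cost below 8.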